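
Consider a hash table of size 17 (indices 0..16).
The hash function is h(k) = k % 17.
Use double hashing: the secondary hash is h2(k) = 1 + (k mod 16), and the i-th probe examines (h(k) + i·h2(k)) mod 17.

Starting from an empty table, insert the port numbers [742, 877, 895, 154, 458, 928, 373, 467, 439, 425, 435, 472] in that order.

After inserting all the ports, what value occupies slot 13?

742 hashes to 11; slot 11 is free => place at 11.
877 hashes to 10; slot 10 is free => place at 10.
895 hashes to 11, h2=16; 11,10 taken => place at 9.
154 hashes to 1; slot 1 is free => place at 1.
458 hashes to 16; slot 16 is free => place at 16.
928 hashes to 10, h2=1; 10,11 taken => place at 12.
373 hashes to 16, h2=6; 16 taken => place at 5.
467 hashes to 8; slot 8 is free => place at 8.
439 hashes to 14; slot 14 is free => place at 14.
425 hashes to 0; slot 0 is free => place at 0.
435 hashes to 10, h2=4; 10,14,1,5,9 taken => place at 13.
472 hashes to 13, h2=9; 13,5,14 taken => place at 6.
Table: [425, 154, _, _, _, 373, 472, _, 467, 895, 877, 742, 928, 435, 439, _, 458]

435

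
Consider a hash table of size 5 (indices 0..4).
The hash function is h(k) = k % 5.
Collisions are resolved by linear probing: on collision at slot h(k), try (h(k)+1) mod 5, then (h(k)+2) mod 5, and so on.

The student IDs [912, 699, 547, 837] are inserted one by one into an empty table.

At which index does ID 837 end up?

0

912 hashes to 2; slot 2 is free -> place at 2.
699 hashes to 4; slot 4 is free -> place at 4.
547 hashes to 2; 2 taken -> place at 3.
837 hashes to 2; 2,3,4 taken -> place at 0.
Table: [837, -, 912, 547, 699]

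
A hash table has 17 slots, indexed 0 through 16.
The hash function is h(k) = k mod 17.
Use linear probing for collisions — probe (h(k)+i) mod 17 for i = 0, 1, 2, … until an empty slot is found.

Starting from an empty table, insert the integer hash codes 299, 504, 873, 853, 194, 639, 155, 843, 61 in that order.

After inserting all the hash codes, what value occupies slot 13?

299 hashes to 10; slot 10 is free → place at 10.
504 hashes to 11; slot 11 is free → place at 11.
873 hashes to 6; slot 6 is free → place at 6.
853 hashes to 3; slot 3 is free → place at 3.
194 hashes to 7; slot 7 is free → place at 7.
639 hashes to 10; 10,11 taken → place at 12.
155 hashes to 2; slot 2 is free → place at 2.
843 hashes to 10; 10,11,12 taken → place at 13.
61 hashes to 10; 10,11,12,13 taken → place at 14.
Table: [., ., 155, 853, ., ., 873, 194, ., ., 299, 504, 639, 843, 61, ., .]

843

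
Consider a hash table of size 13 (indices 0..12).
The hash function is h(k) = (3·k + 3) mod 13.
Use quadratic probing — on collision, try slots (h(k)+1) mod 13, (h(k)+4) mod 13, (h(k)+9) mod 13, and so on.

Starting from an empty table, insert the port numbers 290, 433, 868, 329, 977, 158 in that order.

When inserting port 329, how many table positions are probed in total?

Insert 290: h=2, slot 2 empty → index 2.
Insert 433: h=2, slot 2 occupied → index 3.
Insert 868: h=7, slot 7 empty → index 7.
Insert 329: h=2, slots 2,3 occupied → index 6.
Insert 977: h=9, slot 9 empty → index 9.
Insert 158: h=9, slot 9 occupied → index 10.
Table: [—, —, 290, 433, —, —, 329, 868, —, 977, 158, —, —]

3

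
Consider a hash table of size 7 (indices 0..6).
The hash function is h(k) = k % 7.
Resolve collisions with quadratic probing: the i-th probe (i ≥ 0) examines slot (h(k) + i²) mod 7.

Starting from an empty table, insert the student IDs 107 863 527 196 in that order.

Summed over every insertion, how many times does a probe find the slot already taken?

3

107: h=2 → slot 2
863: h=2, probe 2,3 → slot 3
527: h=2, probe 2,3,6 → slot 6
196: h=0 → slot 0
Table: [196, —, 107, 863, —, —, 527]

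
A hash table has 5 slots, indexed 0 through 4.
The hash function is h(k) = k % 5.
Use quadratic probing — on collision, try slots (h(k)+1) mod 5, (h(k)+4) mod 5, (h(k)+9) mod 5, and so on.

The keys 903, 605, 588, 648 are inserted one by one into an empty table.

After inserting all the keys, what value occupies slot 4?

903 hashes to 3; slot 3 is free -> place at 3.
605 hashes to 0; slot 0 is free -> place at 0.
588 hashes to 3; 3 taken -> place at 4.
648 hashes to 3; 3,4 taken -> place at 2.
Table: [605, ., 648, 903, 588]

588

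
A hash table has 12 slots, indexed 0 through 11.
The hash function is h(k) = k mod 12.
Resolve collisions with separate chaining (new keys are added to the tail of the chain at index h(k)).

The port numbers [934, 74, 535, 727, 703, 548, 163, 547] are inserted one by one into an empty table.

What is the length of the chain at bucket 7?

934 → bucket 10
74 → bucket 2
535 → bucket 7
727 → bucket 7 (collision)
703 → bucket 7 (collision)
548 → bucket 8
163 → bucket 7 (collision)
547 → bucket 7 (collision)
Final buckets:
0: _
1: _
2: 74
3: _
4: _
5: _
6: _
7: 535 -> 727 -> 703 -> 163 -> 547
8: 548
9: _
10: 934
11: _

5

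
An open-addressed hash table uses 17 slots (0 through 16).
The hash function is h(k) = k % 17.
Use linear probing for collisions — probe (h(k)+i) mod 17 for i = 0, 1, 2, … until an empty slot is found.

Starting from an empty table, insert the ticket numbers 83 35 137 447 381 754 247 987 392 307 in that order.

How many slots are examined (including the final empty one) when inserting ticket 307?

8

Insert 83: h=15, slot 15 empty -> index 15.
Insert 35: h=1, slot 1 empty -> index 1.
Insert 137: h=1, slot 1 occupied -> index 2.
Insert 447: h=5, slot 5 empty -> index 5.
Insert 381: h=7, slot 7 empty -> index 7.
Insert 754: h=6, slot 6 empty -> index 6.
Insert 247: h=9, slot 9 empty -> index 9.
Insert 987: h=1, slots 1,2 occupied -> index 3.
Insert 392: h=1, slots 1,2,3 occupied -> index 4.
Insert 307: h=1, slots 1,2,3,4,5,6,7 occupied -> index 8.
Table: [—, 35, 137, 987, 392, 447, 754, 381, 307, 247, —, —, —, —, —, 83, —]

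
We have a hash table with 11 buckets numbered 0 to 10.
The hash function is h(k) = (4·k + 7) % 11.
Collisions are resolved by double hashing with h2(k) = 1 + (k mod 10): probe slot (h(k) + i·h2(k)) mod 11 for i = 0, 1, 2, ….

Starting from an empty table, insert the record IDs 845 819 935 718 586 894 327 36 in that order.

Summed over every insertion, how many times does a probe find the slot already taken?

4

845 hashes to 10; slot 10 is free → place at 10.
819 hashes to 5; slot 5 is free → place at 5.
935 hashes to 7; slot 7 is free → place at 7.
718 hashes to 8; slot 8 is free → place at 8.
586 hashes to 8, h2=7; 8 taken → place at 4.
894 hashes to 8, h2=5; 8 taken → place at 2.
327 hashes to 6; slot 6 is free → place at 6.
36 hashes to 8, h2=7; 8,4 taken → place at 0.
Table: [36, —, 894, —, 586, 819, 327, 935, 718, —, 845]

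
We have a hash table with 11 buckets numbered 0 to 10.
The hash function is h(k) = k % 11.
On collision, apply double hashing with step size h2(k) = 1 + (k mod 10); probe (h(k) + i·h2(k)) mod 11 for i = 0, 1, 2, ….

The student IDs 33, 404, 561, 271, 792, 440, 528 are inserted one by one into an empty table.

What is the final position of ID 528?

33: h=0 -> slot 0
404: h=8 -> slot 8
561: h=0, h2=2, probe 0,2 -> slot 2
271: h=7 -> slot 7
792: h=0, h2=3, probe 0,3 -> slot 3
440: h=0, h2=1, probe 0,1 -> slot 1
528: h=0, h2=9, probe 0,9 -> slot 9
Table: [33, 440, 561, 792, —, —, —, 271, 404, 528, —]

9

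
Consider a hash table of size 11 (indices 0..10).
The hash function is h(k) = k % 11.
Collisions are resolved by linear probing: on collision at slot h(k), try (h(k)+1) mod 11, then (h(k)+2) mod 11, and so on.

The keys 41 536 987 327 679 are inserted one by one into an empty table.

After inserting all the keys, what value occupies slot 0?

327

Insert 41: h=8, slot 8 empty -> index 8.
Insert 536: h=8, slot 8 occupied -> index 9.
Insert 987: h=8, slots 8,9 occupied -> index 10.
Insert 327: h=8, slots 8,9,10 occupied -> index 0.
Insert 679: h=8, slots 8,9,10,0 occupied -> index 1.
Table: [327, 679, -, -, -, -, -, -, 41, 536, 987]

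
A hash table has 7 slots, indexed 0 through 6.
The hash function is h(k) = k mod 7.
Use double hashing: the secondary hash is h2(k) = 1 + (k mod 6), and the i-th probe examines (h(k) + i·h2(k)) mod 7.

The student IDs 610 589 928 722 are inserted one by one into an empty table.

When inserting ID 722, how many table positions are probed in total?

610: h=1 => slot 1
589: h=1, h2=2, probe 1,3 => slot 3
928: h=4 => slot 4
722: h=1, h2=3, probe 1,4,0 => slot 0
Table: [722, 610, -, 589, 928, -, -]

3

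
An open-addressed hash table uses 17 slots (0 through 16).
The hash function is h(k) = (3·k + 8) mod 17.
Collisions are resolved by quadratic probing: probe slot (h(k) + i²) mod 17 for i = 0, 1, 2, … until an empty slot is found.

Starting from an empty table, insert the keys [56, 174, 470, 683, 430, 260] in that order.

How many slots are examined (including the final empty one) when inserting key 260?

Insert 56: h=6, slot 6 empty -> index 6.
Insert 174: h=3, slot 3 empty -> index 3.
Insert 470: h=7, slot 7 empty -> index 7.
Insert 683: h=0, slot 0 empty -> index 0.
Insert 430: h=6, slots 6,7 occupied -> index 10.
Insert 260: h=6, slots 6,7,10 occupied -> index 15.
Table: [683, ., ., 174, ., ., 56, 470, ., ., 430, ., ., ., ., 260, .]

4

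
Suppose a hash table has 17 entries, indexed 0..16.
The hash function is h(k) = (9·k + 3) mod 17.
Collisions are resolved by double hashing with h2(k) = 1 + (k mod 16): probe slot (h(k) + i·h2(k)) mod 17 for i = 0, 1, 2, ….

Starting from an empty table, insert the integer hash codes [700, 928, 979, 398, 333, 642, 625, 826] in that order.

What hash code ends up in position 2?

826

Insert 700: h=13, slot 13 empty -> index 13.
Insert 928: h=8, slot 8 empty -> index 8.
Insert 979: h=8, h2=4, slot 8 occupied -> index 12.
Insert 398: h=15, slot 15 empty -> index 15.
Insert 333: h=8, h2=14, slot 8 occupied -> index 5.
Insert 642: h=1, slot 1 empty -> index 1.
Insert 625: h=1, h2=2, slot 1 occupied -> index 3.
Insert 826: h=8, h2=11, slot 8 occupied -> index 2.
Table: [—, 642, 826, 625, —, 333, —, —, 928, —, —, —, 979, 700, —, 398, —]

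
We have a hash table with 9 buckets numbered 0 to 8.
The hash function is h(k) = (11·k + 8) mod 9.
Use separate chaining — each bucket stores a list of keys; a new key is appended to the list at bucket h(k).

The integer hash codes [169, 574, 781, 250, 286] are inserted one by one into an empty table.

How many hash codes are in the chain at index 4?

169 → bucket 4
574 → bucket 4 (collision)
781 → bucket 4 (collision)
250 → bucket 4 (collision)
286 → bucket 4 (collision)
Final buckets:
0: ∅
1: ∅
2: ∅
3: ∅
4: 169 -> 574 -> 781 -> 250 -> 286
5: ∅
6: ∅
7: ∅
8: ∅

5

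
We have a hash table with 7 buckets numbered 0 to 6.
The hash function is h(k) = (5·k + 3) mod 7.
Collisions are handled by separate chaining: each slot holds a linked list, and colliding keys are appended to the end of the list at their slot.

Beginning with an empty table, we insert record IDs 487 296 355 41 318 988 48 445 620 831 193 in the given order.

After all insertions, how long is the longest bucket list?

Insert 487: h=2, bucket 2 empty → new chain.
Insert 296: h=6, bucket 6 empty → new chain.
Insert 355: h=0, bucket 0 empty → new chain.
Insert 41: h=5, bucket 5 empty → new chain.
Insert 318: h=4, bucket 4 empty → new chain.
Insert 988: h=1, bucket 1 empty → new chain.
Insert 48: h=5, bucket 5 nonempty → append to chain.
Insert 445: h=2, bucket 2 nonempty → append to chain.
Insert 620: h=2, bucket 2 nonempty → append to chain.
Insert 831: h=0, bucket 0 nonempty → append to chain.
Insert 193: h=2, bucket 2 nonempty → append to chain.
Final buckets:
0: 355 -> 831
1: 988
2: 487 -> 445 -> 620 -> 193
3: —
4: 318
5: 41 -> 48
6: 296

4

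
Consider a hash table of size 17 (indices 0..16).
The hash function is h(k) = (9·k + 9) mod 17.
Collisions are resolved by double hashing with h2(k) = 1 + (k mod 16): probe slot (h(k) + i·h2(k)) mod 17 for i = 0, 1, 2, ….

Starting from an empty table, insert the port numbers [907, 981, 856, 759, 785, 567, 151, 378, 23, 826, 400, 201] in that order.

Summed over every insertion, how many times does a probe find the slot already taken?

907: h=12 => slot 12
981: h=15 => slot 15
856: h=12, h2=9, probe 12,4 => slot 4
759: h=6 => slot 6
785: h=2 => slot 2
567: h=12, h2=8, probe 12,3 => slot 3
151: h=8 => slot 8
378: h=11 => slot 11
23: h=12, h2=8, probe 12,3,11,2,10 => slot 10
826: h=14 => slot 14
400: h=5 => slot 5
201: h=16 => slot 16
Table: [_, _, 785, 567, 856, 400, 759, _, 151, _, 23, 378, 907, _, 826, 981, 201]

6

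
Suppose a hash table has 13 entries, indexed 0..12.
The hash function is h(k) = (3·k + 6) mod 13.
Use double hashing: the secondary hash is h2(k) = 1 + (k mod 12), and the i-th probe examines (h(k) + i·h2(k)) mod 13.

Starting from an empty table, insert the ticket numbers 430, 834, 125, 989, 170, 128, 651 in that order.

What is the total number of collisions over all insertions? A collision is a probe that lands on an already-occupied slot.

7

430 hashes to 9; slot 9 is free → place at 9.
834 hashes to 12; slot 12 is free → place at 12.
125 hashes to 4; slot 4 is free → place at 4.
989 hashes to 9, h2=6; 9 taken → place at 2.
170 hashes to 9, h2=3; 9,12,2 taken → place at 5.
128 hashes to 0; slot 0 is free → place at 0.
651 hashes to 9, h2=4; 9,0,4 taken → place at 8.
Table: [128, ∅, 989, ∅, 125, 170, ∅, ∅, 651, 430, ∅, ∅, 834]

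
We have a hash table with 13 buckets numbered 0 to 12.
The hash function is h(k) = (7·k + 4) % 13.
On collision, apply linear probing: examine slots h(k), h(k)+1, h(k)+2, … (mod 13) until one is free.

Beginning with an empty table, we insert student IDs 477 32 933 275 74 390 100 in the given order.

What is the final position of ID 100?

477 hashes to 2; slot 2 is free => place at 2.
32 hashes to 7; slot 7 is free => place at 7.
933 hashes to 9; slot 9 is free => place at 9.
275 hashes to 5; slot 5 is free => place at 5.
74 hashes to 2; 2 taken => place at 3.
390 hashes to 4; slot 4 is free => place at 4.
100 hashes to 2; 2,3,4,5 taken => place at 6.
Table: [., ., 477, 74, 390, 275, 100, 32, ., 933, ., ., .]

6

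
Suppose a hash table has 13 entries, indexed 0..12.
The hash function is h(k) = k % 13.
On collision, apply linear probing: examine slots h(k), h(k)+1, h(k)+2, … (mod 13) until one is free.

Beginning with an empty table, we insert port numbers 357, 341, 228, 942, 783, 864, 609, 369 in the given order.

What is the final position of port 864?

9

357: h=6 -> slot 6
341: h=3 -> slot 3
228: h=7 -> slot 7
942: h=6, probe 6,7,8 -> slot 8
783: h=3, probe 3,4 -> slot 4
864: h=6, probe 6,7,8,9 -> slot 9
609: h=11 -> slot 11
369: h=5 -> slot 5
Table: [-, -, -, 341, 783, 369, 357, 228, 942, 864, -, 609, -]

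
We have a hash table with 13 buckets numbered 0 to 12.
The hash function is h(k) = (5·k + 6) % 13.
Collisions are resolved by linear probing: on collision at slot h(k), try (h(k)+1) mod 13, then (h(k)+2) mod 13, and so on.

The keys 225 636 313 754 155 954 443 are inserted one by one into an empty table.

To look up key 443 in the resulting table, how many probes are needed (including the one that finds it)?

2

Insert 225: h=0, slot 0 empty → index 0.
Insert 636: h=1, slot 1 empty → index 1.
Insert 313: h=11, slot 11 empty → index 11.
Insert 754: h=6, slot 6 empty → index 6.
Insert 155: h=1, slot 1 occupied → index 2.
Insert 954: h=5, slot 5 empty → index 5.
Insert 443: h=11, slot 11 occupied → index 12.
Table: [225, 636, 155, _, _, 954, 754, _, _, _, _, 313, 443]
Lookup 443: h=11, probe 11,12 → found at 12.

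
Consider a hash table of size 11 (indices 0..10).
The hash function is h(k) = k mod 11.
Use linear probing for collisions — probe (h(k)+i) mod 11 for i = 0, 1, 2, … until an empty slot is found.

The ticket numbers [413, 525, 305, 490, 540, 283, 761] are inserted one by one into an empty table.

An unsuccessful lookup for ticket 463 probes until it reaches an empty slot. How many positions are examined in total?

3

413: h=6 -> slot 6
525: h=8 -> slot 8
305: h=8, probe 8,9 -> slot 9
490: h=6, probe 6,7 -> slot 7
540: h=1 -> slot 1
283: h=8, probe 8,9,10 -> slot 10
761: h=2 -> slot 2
Table: [-, 540, 761, -, -, -, 413, 490, 525, 305, 283]
Lookup 463: h=1, probe 1,2,3 → slot 3 empty, not found.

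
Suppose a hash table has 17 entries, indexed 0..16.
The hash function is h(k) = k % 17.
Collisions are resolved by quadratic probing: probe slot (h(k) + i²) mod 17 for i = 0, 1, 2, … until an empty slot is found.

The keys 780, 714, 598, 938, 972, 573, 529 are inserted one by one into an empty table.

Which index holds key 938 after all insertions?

4

Insert 780: h=15, slot 15 empty -> index 15.
Insert 714: h=0, slot 0 empty -> index 0.
Insert 598: h=3, slot 3 empty -> index 3.
Insert 938: h=3, slot 3 occupied -> index 4.
Insert 972: h=3, slots 3,4 occupied -> index 7.
Insert 573: h=12, slot 12 empty -> index 12.
Insert 529: h=2, slot 2 empty -> index 2.
Table: [714, ., 529, 598, 938, ., ., 972, ., ., ., ., 573, ., ., 780, .]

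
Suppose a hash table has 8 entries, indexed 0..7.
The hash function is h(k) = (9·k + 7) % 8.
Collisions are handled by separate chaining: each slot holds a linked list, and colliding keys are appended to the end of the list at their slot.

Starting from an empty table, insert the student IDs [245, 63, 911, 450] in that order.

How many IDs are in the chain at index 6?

245 -> bucket 4
63 -> bucket 6
911 -> bucket 6 (collision)
450 -> bucket 1
Final buckets:
0: _
1: 450
2: _
3: _
4: 245
5: _
6: 63 -> 911
7: _

2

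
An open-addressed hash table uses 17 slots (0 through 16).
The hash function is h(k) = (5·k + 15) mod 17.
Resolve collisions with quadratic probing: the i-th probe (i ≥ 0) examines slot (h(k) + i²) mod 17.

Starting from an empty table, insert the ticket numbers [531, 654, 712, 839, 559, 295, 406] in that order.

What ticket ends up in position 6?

559

531: h=1 -> slot 1
654: h=4 -> slot 4
712: h=5 -> slot 5
839: h=11 -> slot 11
559: h=5, probe 5,6 -> slot 6
295: h=11, probe 11,12 -> slot 12
406: h=5, probe 5,6,9 -> slot 9
Table: [-, 531, -, -, 654, 712, 559, -, -, 406, -, 839, 295, -, -, -, -]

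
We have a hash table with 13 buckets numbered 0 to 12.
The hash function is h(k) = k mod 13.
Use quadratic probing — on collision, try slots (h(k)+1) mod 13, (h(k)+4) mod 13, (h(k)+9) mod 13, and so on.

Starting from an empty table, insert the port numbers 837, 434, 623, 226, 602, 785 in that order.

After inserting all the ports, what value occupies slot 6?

434

837 hashes to 5; slot 5 is free -> place at 5.
434 hashes to 5; 5 taken -> place at 6.
623 hashes to 12; slot 12 is free -> place at 12.
226 hashes to 5; 5,6 taken -> place at 9.
602 hashes to 4; slot 4 is free -> place at 4.
785 hashes to 5; 5,6,9 taken -> place at 1.
Table: [-, 785, -, -, 602, 837, 434, -, -, 226, -, -, 623]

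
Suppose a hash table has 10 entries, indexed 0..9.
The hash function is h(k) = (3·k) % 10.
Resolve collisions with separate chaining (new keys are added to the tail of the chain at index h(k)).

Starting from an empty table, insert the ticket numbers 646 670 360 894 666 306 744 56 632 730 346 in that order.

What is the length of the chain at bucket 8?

Insert 646: h=8, bucket 8 empty → new chain.
Insert 670: h=0, bucket 0 empty → new chain.
Insert 360: h=0, bucket 0 nonempty → append to chain.
Insert 894: h=2, bucket 2 empty → new chain.
Insert 666: h=8, bucket 8 nonempty → append to chain.
Insert 306: h=8, bucket 8 nonempty → append to chain.
Insert 744: h=2, bucket 2 nonempty → append to chain.
Insert 56: h=8, bucket 8 nonempty → append to chain.
Insert 632: h=6, bucket 6 empty → new chain.
Insert 730: h=0, bucket 0 nonempty → append to chain.
Insert 346: h=8, bucket 8 nonempty → append to chain.
Final buckets:
0: 670 -> 360 -> 730
1: ∅
2: 894 -> 744
3: ∅
4: ∅
5: ∅
6: 632
7: ∅
8: 646 -> 666 -> 306 -> 56 -> 346
9: ∅

5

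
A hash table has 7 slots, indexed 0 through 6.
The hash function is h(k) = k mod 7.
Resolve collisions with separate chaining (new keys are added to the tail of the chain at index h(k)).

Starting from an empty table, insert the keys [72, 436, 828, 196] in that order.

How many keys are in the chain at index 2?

3

72 → bucket 2
436 → bucket 2 (collision)
828 → bucket 2 (collision)
196 → bucket 0
Final buckets:
0: 196
1: ∅
2: 72 -> 436 -> 828
3: ∅
4: ∅
5: ∅
6: ∅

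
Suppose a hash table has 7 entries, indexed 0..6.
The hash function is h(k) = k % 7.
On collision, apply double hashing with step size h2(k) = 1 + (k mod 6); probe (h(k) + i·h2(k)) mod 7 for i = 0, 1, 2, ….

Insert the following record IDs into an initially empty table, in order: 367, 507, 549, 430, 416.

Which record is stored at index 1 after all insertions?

430

367: h=3 → slot 3
507: h=3, h2=4, probe 3,0 → slot 0
549: h=3, h2=4, probe 3,0,4 → slot 4
430: h=3, h2=5, probe 3,1 → slot 1
416: h=3, h2=3, probe 3,6 → slot 6
Table: [507, 430, -, 367, 549, -, 416]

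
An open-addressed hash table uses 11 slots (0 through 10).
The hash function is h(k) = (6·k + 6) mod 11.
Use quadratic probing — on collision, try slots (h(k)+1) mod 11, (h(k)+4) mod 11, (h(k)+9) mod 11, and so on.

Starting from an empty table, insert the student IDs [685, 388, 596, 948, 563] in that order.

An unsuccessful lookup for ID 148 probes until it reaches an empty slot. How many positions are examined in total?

Insert 685: h=2, slot 2 empty => index 2.
Insert 388: h=2, slot 2 occupied => index 3.
Insert 596: h=7, slot 7 empty => index 7.
Insert 948: h=7, slot 7 occupied => index 8.
Insert 563: h=7, slots 7,8 occupied => index 0.
Table: [563, ., 685, 388, ., ., ., 596, 948, ., .]
Lookup 148: h=3, probe 3,4 → slot 4 empty, not found.

2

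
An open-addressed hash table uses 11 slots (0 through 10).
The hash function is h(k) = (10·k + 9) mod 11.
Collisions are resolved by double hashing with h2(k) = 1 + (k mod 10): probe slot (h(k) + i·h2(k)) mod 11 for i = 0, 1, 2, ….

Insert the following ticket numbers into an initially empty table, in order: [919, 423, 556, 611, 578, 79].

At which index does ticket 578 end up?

Insert 919: h=3, slot 3 empty -> index 3.
Insert 423: h=4, slot 4 empty -> index 4.
Insert 556: h=3, h2=7, slot 3 occupied -> index 10.
Insert 611: h=3, h2=2, slot 3 occupied -> index 5.
Insert 578: h=3, h2=9, slot 3 occupied -> index 1.
Insert 79: h=7, slot 7 empty -> index 7.
Table: [_, 578, _, 919, 423, 611, _, 79, _, _, 556]

1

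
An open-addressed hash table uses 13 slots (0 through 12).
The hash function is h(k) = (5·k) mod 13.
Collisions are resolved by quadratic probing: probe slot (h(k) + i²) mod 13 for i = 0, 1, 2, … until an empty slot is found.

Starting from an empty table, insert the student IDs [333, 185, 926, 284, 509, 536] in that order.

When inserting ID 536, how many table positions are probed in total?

3

333 hashes to 1; slot 1 is free => place at 1.
185 hashes to 2; slot 2 is free => place at 2.
926 hashes to 2; 2 taken => place at 3.
284 hashes to 3; 3 taken => place at 4.
509 hashes to 10; slot 10 is free => place at 10.
536 hashes to 2; 2,3 taken => place at 6.
Table: [_, 333, 185, 926, 284, _, 536, _, _, _, 509, _, _]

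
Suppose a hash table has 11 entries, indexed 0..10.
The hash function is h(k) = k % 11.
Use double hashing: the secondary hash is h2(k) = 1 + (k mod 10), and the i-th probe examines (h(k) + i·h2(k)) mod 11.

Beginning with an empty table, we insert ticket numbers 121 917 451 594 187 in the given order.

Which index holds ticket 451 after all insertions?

121: h=0 → slot 0
917: h=4 → slot 4
451: h=0, h2=2, probe 0,2 → slot 2
594: h=0, h2=5, probe 0,5 → slot 5
187: h=0, h2=8, probe 0,8 → slot 8
Table: [121, ∅, 451, ∅, 917, 594, ∅, ∅, 187, ∅, ∅]

2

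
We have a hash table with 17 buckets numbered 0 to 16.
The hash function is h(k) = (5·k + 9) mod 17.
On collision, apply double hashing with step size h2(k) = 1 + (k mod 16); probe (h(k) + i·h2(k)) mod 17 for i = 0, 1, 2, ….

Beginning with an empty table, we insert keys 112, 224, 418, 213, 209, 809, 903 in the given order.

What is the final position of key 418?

Insert 112: h=8, slot 8 empty → index 8.
Insert 224: h=7, slot 7 empty → index 7.
Insert 418: h=8, h2=3, slot 8 occupied → index 11.
Insert 213: h=3, slot 3 empty → index 3.
Insert 209: h=0, slot 0 empty → index 0.
Insert 809: h=8, h2=10, slot 8 occupied → index 1.
Insert 903: h=2, slot 2 empty → index 2.
Table: [209, 809, 903, 213, —, —, —, 224, 112, —, —, 418, —, —, —, —, —]

11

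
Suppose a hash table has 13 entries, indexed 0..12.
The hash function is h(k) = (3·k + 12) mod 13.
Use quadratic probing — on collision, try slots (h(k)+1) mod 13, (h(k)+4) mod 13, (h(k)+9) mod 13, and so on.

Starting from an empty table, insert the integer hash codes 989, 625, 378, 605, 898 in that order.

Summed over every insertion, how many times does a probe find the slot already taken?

6

989: h=2 -> slot 2
625: h=2, probe 2,3 -> slot 3
378: h=2, probe 2,3,6 -> slot 6
605: h=7 -> slot 7
898: h=2, probe 2,3,6,11 -> slot 11
Table: [., ., 989, 625, ., ., 378, 605, ., ., ., 898, .]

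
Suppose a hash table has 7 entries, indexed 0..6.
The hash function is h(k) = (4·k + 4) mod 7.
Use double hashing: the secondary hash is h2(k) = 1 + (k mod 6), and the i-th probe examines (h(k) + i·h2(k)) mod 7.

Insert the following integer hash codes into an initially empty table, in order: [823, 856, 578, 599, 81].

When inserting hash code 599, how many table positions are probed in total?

823 hashes to 6; slot 6 is free -> place at 6.
856 hashes to 5; slot 5 is free -> place at 5.
578 hashes to 6, h2=3; 6 taken -> place at 2.
599 hashes to 6, h2=6; 6,5 taken -> place at 4.
81 hashes to 6, h2=4; 6 taken -> place at 3.
Table: [-, -, 578, 81, 599, 856, 823]

3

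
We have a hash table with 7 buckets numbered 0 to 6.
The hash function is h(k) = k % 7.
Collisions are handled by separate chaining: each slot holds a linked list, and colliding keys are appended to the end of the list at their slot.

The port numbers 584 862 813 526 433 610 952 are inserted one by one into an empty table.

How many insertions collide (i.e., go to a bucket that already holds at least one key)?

584 -> bucket 3
862 -> bucket 1
813 -> bucket 1 (collision)
526 -> bucket 1 (collision)
433 -> bucket 6
610 -> bucket 1 (collision)
952 -> bucket 0
Final buckets:
0: 952
1: 862 -> 813 -> 526 -> 610
2: .
3: 584
4: .
5: .
6: 433

3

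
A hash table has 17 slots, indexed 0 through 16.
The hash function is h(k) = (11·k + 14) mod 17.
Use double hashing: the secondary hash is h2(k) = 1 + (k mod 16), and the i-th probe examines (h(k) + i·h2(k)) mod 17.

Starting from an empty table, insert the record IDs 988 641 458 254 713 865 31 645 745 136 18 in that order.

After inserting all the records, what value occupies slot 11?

18

Insert 988: h=2, slot 2 empty → index 2.
Insert 641: h=10, slot 10 empty → index 10.
Insert 458: h=3, slot 3 empty → index 3.
Insert 254: h=3, h2=15, slot 3 occupied → index 1.
Insert 713: h=3, h2=10, slot 3 occupied → index 13.
Insert 865: h=9, slot 9 empty → index 9.
Insert 31: h=15, slot 15 empty → index 15.
Insert 645: h=3, h2=6, slots 3,9,15 occupied → index 4.
Insert 745: h=15, h2=10, slot 15 occupied → index 8.
Insert 136: h=14, slot 14 empty → index 14.
Insert 18: h=8, h2=3, slot 8 occupied → index 11.
Table: [—, 254, 988, 458, 645, —, —, —, 745, 865, 641, 18, —, 713, 136, 31, —]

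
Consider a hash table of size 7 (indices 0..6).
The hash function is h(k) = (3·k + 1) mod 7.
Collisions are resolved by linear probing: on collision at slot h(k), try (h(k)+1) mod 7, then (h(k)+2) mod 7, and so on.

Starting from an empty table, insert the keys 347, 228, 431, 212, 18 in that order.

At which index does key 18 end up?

Insert 347: h=6, slot 6 empty => index 6.
Insert 228: h=6, slot 6 occupied => index 0.
Insert 431: h=6, slots 6,0 occupied => index 1.
Insert 212: h=0, slots 0,1 occupied => index 2.
Insert 18: h=6, slots 6,0,1,2 occupied => index 3.
Table: [228, 431, 212, 18, ., ., 347]

3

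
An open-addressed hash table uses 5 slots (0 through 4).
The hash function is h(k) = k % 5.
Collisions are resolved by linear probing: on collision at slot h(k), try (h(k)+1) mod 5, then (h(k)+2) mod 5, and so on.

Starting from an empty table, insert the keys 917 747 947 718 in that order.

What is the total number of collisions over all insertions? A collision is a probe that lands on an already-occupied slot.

Insert 917: h=2, slot 2 empty -> index 2.
Insert 747: h=2, slot 2 occupied -> index 3.
Insert 947: h=2, slots 2,3 occupied -> index 4.
Insert 718: h=3, slots 3,4 occupied -> index 0.
Table: [718, _, 917, 747, 947]

5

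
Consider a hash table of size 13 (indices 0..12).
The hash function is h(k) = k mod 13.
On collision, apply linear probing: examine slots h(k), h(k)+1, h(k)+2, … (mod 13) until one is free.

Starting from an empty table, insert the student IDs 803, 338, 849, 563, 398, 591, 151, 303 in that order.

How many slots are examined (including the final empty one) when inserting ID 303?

4

803 hashes to 10; slot 10 is free -> place at 10.
338 hashes to 0; slot 0 is free -> place at 0.
849 hashes to 4; slot 4 is free -> place at 4.
563 hashes to 4; 4 taken -> place at 5.
398 hashes to 8; slot 8 is free -> place at 8.
591 hashes to 6; slot 6 is free -> place at 6.
151 hashes to 8; 8 taken -> place at 9.
303 hashes to 4; 4,5,6 taken -> place at 7.
Table: [338, _, _, _, 849, 563, 591, 303, 398, 151, 803, _, _]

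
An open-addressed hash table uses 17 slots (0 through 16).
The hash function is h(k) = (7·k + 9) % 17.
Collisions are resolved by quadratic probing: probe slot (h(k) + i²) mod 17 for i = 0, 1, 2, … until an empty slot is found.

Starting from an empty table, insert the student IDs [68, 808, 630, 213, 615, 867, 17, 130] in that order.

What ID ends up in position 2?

130

68: h=9 => slot 9
808: h=4 => slot 4
630: h=16 => slot 16
213: h=4, probe 4,5 => slot 5
615: h=13 => slot 13
867: h=9, probe 9,10 => slot 10
17: h=9, probe 9,10,13,1 => slot 1
130: h=1, probe 1,2 => slot 2
Table: [., 17, 130, ., 808, 213, ., ., ., 68, 867, ., ., 615, ., ., 630]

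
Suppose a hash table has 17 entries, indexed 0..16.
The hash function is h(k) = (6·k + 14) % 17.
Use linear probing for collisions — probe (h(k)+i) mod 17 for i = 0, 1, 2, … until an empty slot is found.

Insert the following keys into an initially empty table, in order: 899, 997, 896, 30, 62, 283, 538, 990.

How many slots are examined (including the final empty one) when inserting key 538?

Insert 899: h=2, slot 2 empty -> index 2.
Insert 997: h=12, slot 12 empty -> index 12.
Insert 896: h=1, slot 1 empty -> index 1.
Insert 30: h=7, slot 7 empty -> index 7.
Insert 62: h=12, slot 12 occupied -> index 13.
Insert 283: h=12, slots 12,13 occupied -> index 14.
Insert 538: h=12, slots 12,13,14 occupied -> index 15.
Insert 990: h=4, slot 4 empty -> index 4.
Table: [., 896, 899, ., 990, ., ., 30, ., ., ., ., 997, 62, 283, 538, .]

4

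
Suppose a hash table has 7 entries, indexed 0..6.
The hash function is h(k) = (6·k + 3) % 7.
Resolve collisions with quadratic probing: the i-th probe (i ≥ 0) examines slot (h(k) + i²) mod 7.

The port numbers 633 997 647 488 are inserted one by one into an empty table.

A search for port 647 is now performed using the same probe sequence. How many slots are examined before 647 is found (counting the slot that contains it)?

3

Insert 633: h=0, slot 0 empty => index 0.
Insert 997: h=0, slot 0 occupied => index 1.
Insert 647: h=0, slots 0,1 occupied => index 4.
Insert 488: h=5, slot 5 empty => index 5.
Table: [633, 997, _, _, 647, 488, _]
Lookup 647: h=0, probe 0,1,4 → found at 4.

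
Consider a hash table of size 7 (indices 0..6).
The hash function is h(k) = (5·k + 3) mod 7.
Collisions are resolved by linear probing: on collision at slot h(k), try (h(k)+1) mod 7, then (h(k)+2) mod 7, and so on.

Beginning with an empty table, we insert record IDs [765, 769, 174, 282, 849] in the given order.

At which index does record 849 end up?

Insert 765: h=6, slot 6 empty => index 6.
Insert 769: h=5, slot 5 empty => index 5.
Insert 174: h=5, slots 5,6 occupied => index 0.
Insert 282: h=6, slots 6,0 occupied => index 1.
Insert 849: h=6, slots 6,0,1 occupied => index 2.
Table: [174, 282, 849, _, _, 769, 765]

2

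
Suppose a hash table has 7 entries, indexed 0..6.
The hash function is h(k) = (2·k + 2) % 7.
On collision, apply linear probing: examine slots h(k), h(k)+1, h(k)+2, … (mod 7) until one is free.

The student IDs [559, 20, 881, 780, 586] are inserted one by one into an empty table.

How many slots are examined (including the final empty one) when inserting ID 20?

Insert 559: h=0, slot 0 empty -> index 0.
Insert 20: h=0, slot 0 occupied -> index 1.
Insert 881: h=0, slots 0,1 occupied -> index 2.
Insert 780: h=1, slots 1,2 occupied -> index 3.
Insert 586: h=5, slot 5 empty -> index 5.
Table: [559, 20, 881, 780, -, 586, -]

2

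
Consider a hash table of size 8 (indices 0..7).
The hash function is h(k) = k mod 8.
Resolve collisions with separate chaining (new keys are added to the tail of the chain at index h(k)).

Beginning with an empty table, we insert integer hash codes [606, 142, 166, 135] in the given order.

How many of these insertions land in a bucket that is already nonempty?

2

606 -> bucket 6
142 -> bucket 6 (collision)
166 -> bucket 6 (collision)
135 -> bucket 7
Final buckets:
0: —
1: —
2: —
3: —
4: —
5: —
6: 606 -> 142 -> 166
7: 135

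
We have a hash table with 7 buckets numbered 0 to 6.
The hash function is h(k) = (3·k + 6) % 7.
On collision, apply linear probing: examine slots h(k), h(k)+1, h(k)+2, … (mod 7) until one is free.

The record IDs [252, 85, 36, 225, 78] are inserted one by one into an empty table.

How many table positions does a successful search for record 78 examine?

4

252: h=6 -> slot 6
85: h=2 -> slot 2
36: h=2, probe 2,3 -> slot 3
225: h=2, probe 2,3,4 -> slot 4
78: h=2, probe 2,3,4,5 -> slot 5
Table: [∅, ∅, 85, 36, 225, 78, 252]
Lookup 78: h=2, probe 2,3,4,5 → found at 5.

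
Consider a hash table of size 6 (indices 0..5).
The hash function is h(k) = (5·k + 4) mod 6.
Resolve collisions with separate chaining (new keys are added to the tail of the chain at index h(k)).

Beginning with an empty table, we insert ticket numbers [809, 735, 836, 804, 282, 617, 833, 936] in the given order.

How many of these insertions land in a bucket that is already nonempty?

4

Insert 809: h=5, bucket 5 empty -> new chain.
Insert 735: h=1, bucket 1 empty -> new chain.
Insert 836: h=2, bucket 2 empty -> new chain.
Insert 804: h=4, bucket 4 empty -> new chain.
Insert 282: h=4, bucket 4 nonempty -> append to chain.
Insert 617: h=5, bucket 5 nonempty -> append to chain.
Insert 833: h=5, bucket 5 nonempty -> append to chain.
Insert 936: h=4, bucket 4 nonempty -> append to chain.
Final buckets:
0: ∅
1: 735
2: 836
3: ∅
4: 804 -> 282 -> 936
5: 809 -> 617 -> 833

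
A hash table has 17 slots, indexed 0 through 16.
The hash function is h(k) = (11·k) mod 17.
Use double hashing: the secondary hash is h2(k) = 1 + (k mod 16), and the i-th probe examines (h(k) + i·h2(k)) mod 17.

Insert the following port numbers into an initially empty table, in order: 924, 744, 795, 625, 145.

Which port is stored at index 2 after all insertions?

Insert 924: h=15, slot 15 empty → index 15.
Insert 744: h=7, slot 7 empty → index 7.
Insert 795: h=7, h2=12, slot 7 occupied → index 2.
Insert 625: h=7, h2=2, slot 7 occupied → index 9.
Insert 145: h=14, slot 14 empty → index 14.
Table: [., ., 795, ., ., ., ., 744, ., 625, ., ., ., ., 145, 924, .]

795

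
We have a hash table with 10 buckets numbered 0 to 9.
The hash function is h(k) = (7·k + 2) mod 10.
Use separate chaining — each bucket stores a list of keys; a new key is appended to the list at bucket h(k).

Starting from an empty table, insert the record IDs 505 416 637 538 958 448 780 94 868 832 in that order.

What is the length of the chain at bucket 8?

Insert 505: h=7, bucket 7 empty -> new chain.
Insert 416: h=4, bucket 4 empty -> new chain.
Insert 637: h=1, bucket 1 empty -> new chain.
Insert 538: h=8, bucket 8 empty -> new chain.
Insert 958: h=8, bucket 8 nonempty -> append to chain.
Insert 448: h=8, bucket 8 nonempty -> append to chain.
Insert 780: h=2, bucket 2 empty -> new chain.
Insert 94: h=0, bucket 0 empty -> new chain.
Insert 868: h=8, bucket 8 nonempty -> append to chain.
Insert 832: h=6, bucket 6 empty -> new chain.
Final buckets:
0: 94
1: 637
2: 780
3: —
4: 416
5: —
6: 832
7: 505
8: 538 -> 958 -> 448 -> 868
9: —

4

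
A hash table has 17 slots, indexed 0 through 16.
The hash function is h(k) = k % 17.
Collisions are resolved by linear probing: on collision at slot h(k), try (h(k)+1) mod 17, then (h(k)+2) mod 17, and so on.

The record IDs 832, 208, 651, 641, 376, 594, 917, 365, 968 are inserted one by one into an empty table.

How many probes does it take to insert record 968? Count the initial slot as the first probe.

Insert 832: h=16, slot 16 empty -> index 16.
Insert 208: h=4, slot 4 empty -> index 4.
Insert 651: h=5, slot 5 empty -> index 5.
Insert 641: h=12, slot 12 empty -> index 12.
Insert 376: h=2, slot 2 empty -> index 2.
Insert 594: h=16, slot 16 occupied -> index 0.
Insert 917: h=16, slots 16,0 occupied -> index 1.
Insert 365: h=8, slot 8 empty -> index 8.
Insert 968: h=16, slots 16,0,1,2 occupied -> index 3.
Table: [594, 917, 376, 968, 208, 651, _, _, 365, _, _, _, 641, _, _, _, 832]

5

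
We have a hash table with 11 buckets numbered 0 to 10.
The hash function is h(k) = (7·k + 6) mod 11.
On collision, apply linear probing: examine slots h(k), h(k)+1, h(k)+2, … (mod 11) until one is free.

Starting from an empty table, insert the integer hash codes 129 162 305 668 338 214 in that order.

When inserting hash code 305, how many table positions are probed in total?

129 hashes to 7; slot 7 is free => place at 7.
162 hashes to 7; 7 taken => place at 8.
305 hashes to 7; 7,8 taken => place at 9.
668 hashes to 7; 7,8,9 taken => place at 10.
338 hashes to 7; 7,8,9,10 taken => place at 0.
214 hashes to 8; 8,9,10,0 taken => place at 1.
Table: [338, 214, -, -, -, -, -, 129, 162, 305, 668]

3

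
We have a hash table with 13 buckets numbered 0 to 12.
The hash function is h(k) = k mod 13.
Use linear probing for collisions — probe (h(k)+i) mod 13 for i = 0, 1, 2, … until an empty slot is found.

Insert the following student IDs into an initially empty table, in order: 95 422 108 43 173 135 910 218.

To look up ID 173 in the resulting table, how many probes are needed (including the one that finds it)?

5

95: h=4 → slot 4
422: h=6 → slot 6
108: h=4, probe 4,5 → slot 5
43: h=4, probe 4,5,6,7 → slot 7
173: h=4, probe 4,5,6,7,8 → slot 8
135: h=5, probe 5,6,7,8,9 → slot 9
910: h=0 → slot 0
218: h=10 → slot 10
Table: [910, -, -, -, 95, 108, 422, 43, 173, 135, 218, -, -]
Lookup 173: h=4, probe 4,5,6,7,8 → found at 8.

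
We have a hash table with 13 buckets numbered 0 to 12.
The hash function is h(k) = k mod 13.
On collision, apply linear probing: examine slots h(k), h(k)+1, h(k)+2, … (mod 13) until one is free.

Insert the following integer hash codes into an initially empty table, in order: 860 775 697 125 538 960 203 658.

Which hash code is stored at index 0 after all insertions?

658

860: h=2 → slot 2
775: h=8 → slot 8
697: h=8, probe 8,9 → slot 9
125: h=8, probe 8,9,10 → slot 10
538: h=5 → slot 5
960: h=11 → slot 11
203: h=8, probe 8,9,10,11,12 → slot 12
658: h=8, probe 8,9,10,11,12,0 → slot 0
Table: [658, ∅, 860, ∅, ∅, 538, ∅, ∅, 775, 697, 125, 960, 203]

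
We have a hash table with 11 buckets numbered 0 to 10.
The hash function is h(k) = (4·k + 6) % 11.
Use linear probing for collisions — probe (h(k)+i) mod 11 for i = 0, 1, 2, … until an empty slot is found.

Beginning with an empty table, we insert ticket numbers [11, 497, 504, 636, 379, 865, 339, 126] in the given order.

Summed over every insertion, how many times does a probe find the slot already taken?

Insert 11: h=6, slot 6 empty -> index 6.
Insert 497: h=3, slot 3 empty -> index 3.
Insert 504: h=9, slot 9 empty -> index 9.
Insert 636: h=9, slot 9 occupied -> index 10.
Insert 379: h=4, slot 4 empty -> index 4.
Insert 865: h=1, slot 1 empty -> index 1.
Insert 339: h=9, slots 9,10 occupied -> index 0.
Insert 126: h=4, slot 4 occupied -> index 5.
Table: [339, 865, ., 497, 379, 126, 11, ., ., 504, 636]

4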